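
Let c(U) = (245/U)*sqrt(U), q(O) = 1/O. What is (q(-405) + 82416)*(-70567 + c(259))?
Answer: -2355419127593/405 + 233649353*sqrt(259)/2997 ≈ -5.8146e+9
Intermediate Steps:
c(U) = 245/sqrt(U)
(q(-405) + 82416)*(-70567 + c(259)) = (1/(-405) + 82416)*(-70567 + 245/sqrt(259)) = (-1/405 + 82416)*(-70567 + 245*(sqrt(259)/259)) = 33378479*(-70567 + 35*sqrt(259)/37)/405 = -2355419127593/405 + 233649353*sqrt(259)/2997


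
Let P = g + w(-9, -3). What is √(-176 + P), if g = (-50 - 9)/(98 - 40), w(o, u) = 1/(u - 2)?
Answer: I*√14903970/290 ≈ 13.312*I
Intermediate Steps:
w(o, u) = 1/(-2 + u)
g = -59/58 ≈ -1.0172
P = -353/290 (P = -59/58 + 1/(-2 - 3) = -59/58 + 1/(-5) = -59/58 - ⅕ = -353/290 ≈ -1.2172)
√(-176 + P) = √(-176 - 353/290) = √(-51393/290) = I*√14903970/290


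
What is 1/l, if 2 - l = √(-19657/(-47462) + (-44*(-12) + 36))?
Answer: -94924/26598377 - 5*√50856909398/26598377 ≈ -0.045961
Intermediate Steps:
l = 2 - 5*√50856909398/47462 (l = 2 - √(-19657/(-47462) + (-44*(-12) + 36)) = 2 - √(-19657*(-1/47462) + (528 + 36)) = 2 - √(19657/47462 + 564) = 2 - √(26788225/47462) = 2 - 5*√50856909398/47462 ≈ -21.757)
1/l = 1/(2 - 5*√50856909398/47462)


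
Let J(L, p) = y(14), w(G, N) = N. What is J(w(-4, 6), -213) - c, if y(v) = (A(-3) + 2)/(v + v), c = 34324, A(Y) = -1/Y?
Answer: -411887/12 ≈ -34324.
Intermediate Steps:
y(v) = 7/(6*v) (y(v) = (-1/(-3) + 2)/(v + v) = (-1*(-⅓) + 2)/((2*v)) = (⅓ + 2)*(1/(2*v)) = 7*(1/(2*v))/3 = 7/(6*v))
J(L, p) = 1/12 (J(L, p) = (7/6)/14 = (7/6)*(1/14) = 1/12)
J(w(-4, 6), -213) - c = 1/12 - 1*34324 = 1/12 - 34324 = -411887/12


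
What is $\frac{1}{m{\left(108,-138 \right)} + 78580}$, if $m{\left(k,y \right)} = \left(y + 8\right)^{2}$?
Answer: $\frac{1}{95480} \approx 1.0473 \cdot 10^{-5}$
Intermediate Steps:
$m{\left(k,y \right)} = \left(8 + y\right)^{2}$
$\frac{1}{m{\left(108,-138 \right)} + 78580} = \frac{1}{\left(8 - 138\right)^{2} + 78580} = \frac{1}{\left(-130\right)^{2} + 78580} = \frac{1}{16900 + 78580} = \frac{1}{95480}$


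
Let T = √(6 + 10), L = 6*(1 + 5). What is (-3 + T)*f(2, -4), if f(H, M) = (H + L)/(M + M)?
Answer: -19/4 ≈ -4.7500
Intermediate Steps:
L = 36 (L = 6*6 = 36)
T = 4 (T = √16 = 4)
f(H, M) = (36 + H)/(2*M) (f(H, M) = (H + 36)/(M + M) = (36 + H)/((2*M)) = (36 + H)*(1/(2*M)) = (36 + H)/(2*M))
(-3 + T)*f(2, -4) = (-3 + 4)*((½)*(36 + 2)/(-4)) = 1*((½)*(-¼)*38) = 1*(-19/4) = -19/4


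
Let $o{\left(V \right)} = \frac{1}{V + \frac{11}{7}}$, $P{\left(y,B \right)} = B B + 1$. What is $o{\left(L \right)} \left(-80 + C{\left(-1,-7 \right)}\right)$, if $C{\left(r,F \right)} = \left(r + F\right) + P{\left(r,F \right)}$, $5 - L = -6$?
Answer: $- \frac{133}{44} \approx -3.0227$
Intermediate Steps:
$L = 11$ ($L = 5 - -6 = 5 + 6 = 11$)
$P{\left(y,B \right)} = 1 + B^{2}$ ($P{\left(y,B \right)} = B^{2} + 1 = 1 + B^{2}$)
$o{\left(V \right)} = \frac{1}{\frac{11}{7} + V}$ ($o{\left(V \right)} = \frac{1}{V + 11 \cdot \frac{1}{7}} = \frac{1}{V + \frac{11}{7}} = \frac{1}{\frac{11}{7} + V}$)
$C{\left(r,F \right)} = 1 + F + r + F^{2}$ ($C{\left(r,F \right)} = \left(r + F\right) + \left(1 + F^{2}\right) = \left(F + r\right) + \left(1 + F^{2}\right) = 1 + F + r + F^{2}$)
$o{\left(L \right)} \left(-80 + C{\left(-1,-7 \right)}\right) = \frac{7}{11 + 7 \cdot 11} \left(-80 + \left(1 - 7 - 1 + \left(-7\right)^{2}\right)\right) = \frac{7}{11 + 77} \left(-80 + \left(1 - 7 - 1 + 49\right)\right) = \frac{7}{88} \left(-80 + 42\right) = 7 \cdot \frac{1}{88} \left(-38\right) = \frac{7}{88} \left(-38\right) = - \frac{133}{44}$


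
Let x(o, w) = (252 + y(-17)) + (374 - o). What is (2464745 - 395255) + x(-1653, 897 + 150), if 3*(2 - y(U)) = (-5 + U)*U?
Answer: 6214939/3 ≈ 2.0716e+6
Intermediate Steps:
y(U) = 2 - U*(-5 + U)/3 (y(U) = 2 - (-5 + U)*U/3 = 2 - U*(-5 + U)/3)
x(o, w) = 1510/3 - o (x(o, w) = (252 + (2 - 1/3*(-17)**2 + (5/3)*(-17))) + (374 - o) = (252 + (2 - 1/3*289 - 85/3)) + (374 - o) = (252 + (2 - 289/3 - 85/3)) + (374 - o) = (252 - 368/3) + (374 - o) = 388/3 + (374 - o) = 1510/3 - o)
(2464745 - 395255) + x(-1653, 897 + 150) = (2464745 - 395255) + (1510/3 - 1*(-1653)) = 2069490 + (1510/3 + 1653) = 2069490 + 6469/3 = 6214939/3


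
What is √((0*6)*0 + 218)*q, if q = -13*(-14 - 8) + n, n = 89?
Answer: 375*√218 ≈ 5536.8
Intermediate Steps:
q = 375 (q = -13*(-14 - 8) + 89 = -13*(-22) + 89 = 286 + 89 = 375)
√((0*6)*0 + 218)*q = √((0*6)*0 + 218)*375 = √(0*0 + 218)*375 = √(0 + 218)*375 = √218*375 = 375*√218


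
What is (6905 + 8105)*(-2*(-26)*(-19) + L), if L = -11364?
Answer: -185403520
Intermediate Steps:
(6905 + 8105)*(-2*(-26)*(-19) + L) = (6905 + 8105)*(-2*(-26)*(-19) - 11364) = 15010*(52*(-19) - 11364) = 15010*(-988 - 11364) = 15010*(-12352) = -185403520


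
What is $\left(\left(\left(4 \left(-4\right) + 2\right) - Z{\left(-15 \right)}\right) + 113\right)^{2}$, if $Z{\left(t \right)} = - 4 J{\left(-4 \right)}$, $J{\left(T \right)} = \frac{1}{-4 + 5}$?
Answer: $10609$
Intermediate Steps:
$J{\left(T \right)} = 1$ ($J{\left(T \right)} = 1^{-1} = 1$)
$Z{\left(t \right)} = -4$ ($Z{\left(t \right)} = \left(-4\right) 1 = -4$)
$\left(\left(\left(4 \left(-4\right) + 2\right) - Z{\left(-15 \right)}\right) + 113\right)^{2} = \left(\left(\left(4 \left(-4\right) + 2\right) - -4\right) + 113\right)^{2} = \left(\left(\left(-16 + 2\right) + 4\right) + 113\right)^{2} = \left(\left(-14 + 4\right) + 113\right)^{2} = \left(-10 + 113\right)^{2} = 103^{2} = 10609$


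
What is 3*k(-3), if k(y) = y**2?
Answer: 27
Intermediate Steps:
3*k(-3) = 3*(-3)**2 = 3*9 = 27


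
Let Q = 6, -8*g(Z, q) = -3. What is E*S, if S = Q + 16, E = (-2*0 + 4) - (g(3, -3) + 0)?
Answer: 319/4 ≈ 79.750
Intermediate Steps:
g(Z, q) = 3/8 (g(Z, q) = -1/8*(-3) = 3/8)
E = 29/8 (E = (-2*0 + 4) - (3/8 + 0) = (0 + 4) - 1*3/8 = 4 - 3/8 = 29/8 ≈ 3.6250)
S = 22 (S = 6 + 16 = 22)
E*S = (29/8)*22 = 319/4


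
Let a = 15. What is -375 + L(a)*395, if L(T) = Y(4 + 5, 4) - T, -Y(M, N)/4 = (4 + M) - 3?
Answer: -22100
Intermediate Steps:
Y(M, N) = -4 - 4*M (Y(M, N) = -4*((4 + M) - 3) = -4*(1 + M) = -4 - 4*M)
L(T) = -40 - T (L(T) = (-4 - 4*(4 + 5)) - T = (-4 - 4*9) - T = (-4 - 36) - T = -40 - T)
-375 + L(a)*395 = -375 + (-40 - 1*15)*395 = -375 + (-40 - 15)*395 = -375 - 55*395 = -375 - 21725 = -22100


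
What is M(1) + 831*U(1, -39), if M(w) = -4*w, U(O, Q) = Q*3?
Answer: -97231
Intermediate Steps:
U(O, Q) = 3*Q
M(1) + 831*U(1, -39) = -4*1 + 831*(3*(-39)) = -4 + 831*(-117) = -4 - 97227 = -97231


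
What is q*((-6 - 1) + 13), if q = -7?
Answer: -42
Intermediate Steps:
q*((-6 - 1) + 13) = -7*((-6 - 1) + 13) = -7*(-7 + 13) = -7*6 = -42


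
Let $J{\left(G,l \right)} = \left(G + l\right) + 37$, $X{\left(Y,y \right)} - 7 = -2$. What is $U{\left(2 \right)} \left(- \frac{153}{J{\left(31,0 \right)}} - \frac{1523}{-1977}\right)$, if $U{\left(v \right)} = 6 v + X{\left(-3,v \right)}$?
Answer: $- \frac{198917}{7908} \approx -25.154$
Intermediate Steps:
$X{\left(Y,y \right)} = 5$ ($X{\left(Y,y \right)} = 7 - 2 = 5$)
$U{\left(v \right)} = 5 + 6 v$ ($U{\left(v \right)} = 6 v + 5 = 5 + 6 v$)
$J{\left(G,l \right)} = 37 + G + l$
$U{\left(2 \right)} \left(- \frac{153}{J{\left(31,0 \right)}} - \frac{1523}{-1977}\right) = \left(5 + 6 \cdot 2\right) \left(- \frac{153}{37 + 31 + 0} - \frac{1523}{-1977}\right) = \left(5 + 12\right) \left(- \frac{153}{68} - - \frac{1523}{1977}\right) = 17 \left(\left(-153\right) \frac{1}{68} + \frac{1523}{1977}\right) = 17 \left(- \frac{9}{4} + \frac{1523}{1977}\right) = 17 \left(- \frac{11701}{7908}\right) = - \frac{198917}{7908}$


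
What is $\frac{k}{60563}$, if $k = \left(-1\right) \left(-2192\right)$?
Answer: $\frac{2192}{60563} \approx 0.036194$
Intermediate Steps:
$k = 2192$
$\frac{k}{60563} = \frac{2192}{60563}$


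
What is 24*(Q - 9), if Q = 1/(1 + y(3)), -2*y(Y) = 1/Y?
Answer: -936/5 ≈ -187.20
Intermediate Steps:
y(Y) = -1/(2*Y)
Q = 6/5 (Q = 1/(1 - ½/3) = 1/(1 - ½*⅓) = 1/(1 - ⅙) = 1/(⅚) = 6/5 ≈ 1.2000)
24*(Q - 9) = 24*(6/5 - 9) = 24*(-39/5) = -936/5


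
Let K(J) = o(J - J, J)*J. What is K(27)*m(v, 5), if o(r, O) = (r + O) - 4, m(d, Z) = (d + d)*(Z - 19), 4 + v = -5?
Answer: 156492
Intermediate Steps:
v = -9 (v = -4 - 5 = -9)
m(d, Z) = 2*d*(-19 + Z) (m(d, Z) = (2*d)*(-19 + Z) = 2*d*(-19 + Z))
o(r, O) = -4 + O + r (o(r, O) = (O + r) - 4 = -4 + O + r)
K(J) = J*(-4 + J) (K(J) = (-4 + J + (J - J))*J = (-4 + J + 0)*J = (-4 + J)*J = J*(-4 + J))
K(27)*m(v, 5) = (27*(-4 + 27))*(2*(-9)*(-19 + 5)) = (27*23)*(2*(-9)*(-14)) = 621*252 = 156492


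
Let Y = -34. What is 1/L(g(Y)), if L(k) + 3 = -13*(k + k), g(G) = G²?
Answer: -1/30059 ≈ -3.3268e-5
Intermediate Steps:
L(k) = -3 - 26*k (L(k) = -3 - 13*(k + k) = -3 - 26*k)
1/L(g(Y)) = 1/(-3 - 26*(-34)²) = 1/(-3 - 26*1156) = 1/(-3 - 30056) = 1/(-30059) = -1/30059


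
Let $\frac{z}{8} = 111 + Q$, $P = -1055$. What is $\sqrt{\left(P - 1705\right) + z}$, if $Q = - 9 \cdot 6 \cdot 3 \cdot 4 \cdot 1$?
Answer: $84 i \approx 84.0 i$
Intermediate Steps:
$Q = -648$ ($Q = - 9 \cdot 18 \cdot 4 \cdot 1 = \left(-9\right) 72 \cdot 1 = \left(-648\right) 1 = -648$)
$z = -4296$ ($z = 8 \left(111 - 648\right) = 8 \left(-537\right) = -4296$)
$\sqrt{\left(P - 1705\right) + z} = \sqrt{\left(-1055 - 1705\right) - 4296} = \sqrt{-2760 - 4296} = \sqrt{-7056} = 84 i$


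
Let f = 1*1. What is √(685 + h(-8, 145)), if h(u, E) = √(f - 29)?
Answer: √(685 + 2*I*√7) ≈ 26.173 + 0.1011*I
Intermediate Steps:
f = 1
h(u, E) = 2*I*√7 (h(u, E) = √(1 - 29) = √(-28) = 2*I*√7)
√(685 + h(-8, 145)) = √(685 + 2*I*√7)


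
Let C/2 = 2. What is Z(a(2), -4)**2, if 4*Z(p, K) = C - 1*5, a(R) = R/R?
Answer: 1/16 ≈ 0.062500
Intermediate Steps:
C = 4 (C = 2*2 = 4)
a(R) = 1
Z(p, K) = -1/4 (Z(p, K) = (4 - 1*5)/4 = (4 - 5)/4 = (1/4)*(-1) = -1/4)
Z(a(2), -4)**2 = (-1/4)**2 = 1/16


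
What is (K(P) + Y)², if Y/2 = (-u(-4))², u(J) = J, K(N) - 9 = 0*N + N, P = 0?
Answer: 1681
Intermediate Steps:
K(N) = 9 + N (K(N) = 9 + (0*N + N) = 9 + (0 + N) = 9 + N)
Y = 32 (Y = 2*(-1*(-4))² = 2*4² = 2*16 = 32)
(K(P) + Y)² = ((9 + 0) + 32)² = (9 + 32)² = 41² = 1681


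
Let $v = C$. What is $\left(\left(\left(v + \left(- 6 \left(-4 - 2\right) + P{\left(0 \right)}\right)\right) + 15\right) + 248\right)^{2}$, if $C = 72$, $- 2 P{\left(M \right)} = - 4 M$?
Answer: $137641$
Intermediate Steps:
$P{\left(M \right)} = 2 M$ ($P{\left(M \right)} = - \frac{\left(-4\right) M}{2} = 2 M$)
$v = 72$
$\left(\left(\left(v + \left(- 6 \left(-4 - 2\right) + P{\left(0 \right)}\right)\right) + 15\right) + 248\right)^{2} = \left(\left(\left(72 + \left(- 6 \left(-4 - 2\right) + 2 \cdot 0\right)\right) + 15\right) + 248\right)^{2} = \left(\left(\left(72 + \left(- 6 \left(-4 - 2\right) + 0\right)\right) + 15\right) + 248\right)^{2} = \left(\left(\left(72 + \left(\left(-6\right) \left(-6\right) + 0\right)\right) + 15\right) + 248\right)^{2} = \left(\left(\left(72 + \left(36 + 0\right)\right) + 15\right) + 248\right)^{2} = \left(\left(\left(72 + 36\right) + 15\right) + 248\right)^{2} = \left(\left(108 + 15\right) + 248\right)^{2} = \left(123 + 248\right)^{2} = 371^{2} = 137641$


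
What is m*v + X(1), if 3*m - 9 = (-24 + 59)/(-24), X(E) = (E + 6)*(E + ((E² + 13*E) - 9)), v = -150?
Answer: -4021/12 ≈ -335.08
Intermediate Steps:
X(E) = (6 + E)*(-9 + E² + 14*E) (X(E) = (6 + E)*(E + (-9 + E² + 13*E)) = (6 + E)*(-9 + E² + 14*E))
m = 181/72 (m = 3 + ((-24 + 59)/(-24))/3 = 3 + (35*(-1/24))/3 = 3 + (⅓)*(-35/24) = 3 - 35/72 = 181/72 ≈ 2.5139)
m*v + X(1) = (181/72)*(-150) + (-54 + 1³ + 20*1² + 75*1) = -4525/12 + (-54 + 1 + 20*1 + 75) = -4525/12 + (-54 + 1 + 20 + 75) = -4525/12 + 42 = -4021/12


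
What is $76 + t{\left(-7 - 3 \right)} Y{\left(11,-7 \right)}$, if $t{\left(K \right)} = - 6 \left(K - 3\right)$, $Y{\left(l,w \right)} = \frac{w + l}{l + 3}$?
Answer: $\frac{688}{7} \approx 98.286$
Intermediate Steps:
$Y{\left(l,w \right)} = \frac{l + w}{3 + l}$
$t{\left(K \right)} = 18 - 6 K$ ($t{\left(K \right)} = - 6 \left(-3 + K\right) = 18 - 6 K$)
$76 + t{\left(-7 - 3 \right)} Y{\left(11,-7 \right)} = 76 + \left(18 - 6 \left(-7 - 3\right)\right) \frac{11 - 7}{3 + 11} = 76 + \left(18 - 6 \left(-7 - 3\right)\right) \frac{1}{14} \cdot 4 = 76 + \left(18 - -60\right) \frac{1}{14} \cdot 4 = 76 + \left(18 + 60\right) \frac{2}{7} = 76 + 78 \cdot \frac{2}{7} = 76 + \frac{156}{7} = \frac{688}{7}$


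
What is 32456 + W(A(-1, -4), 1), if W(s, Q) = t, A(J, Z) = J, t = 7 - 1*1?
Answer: 32462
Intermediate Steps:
t = 6 (t = 7 - 1 = 6)
W(s, Q) = 6
32456 + W(A(-1, -4), 1) = 32456 + 6 = 32462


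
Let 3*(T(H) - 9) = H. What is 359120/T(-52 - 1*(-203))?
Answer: 538680/89 ≈ 6052.6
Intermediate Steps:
T(H) = 9 + H/3
359120/T(-52 - 1*(-203)) = 359120/(9 + (-52 - 1*(-203))/3) = 359120/(9 + (-52 + 203)/3) = 359120/(9 + (⅓)*151) = 359120/(9 + 151/3) = 359120/(178/3) = 359120*(3/178) = 538680/89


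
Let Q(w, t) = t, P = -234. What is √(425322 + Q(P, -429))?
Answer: √424893 ≈ 651.84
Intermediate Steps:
√(425322 + Q(P, -429)) = √(425322 - 429) = √424893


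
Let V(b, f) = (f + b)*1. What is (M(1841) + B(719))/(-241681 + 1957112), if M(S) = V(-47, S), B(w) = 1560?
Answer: 3354/1715431 ≈ 0.0019552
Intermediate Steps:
V(b, f) = b + f (V(b, f) = (b + f)*1 = b + f)
M(S) = -47 + S
(M(1841) + B(719))/(-241681 + 1957112) = ((-47 + 1841) + 1560)/(-241681 + 1957112) = (1794 + 1560)/1715431 = 3354*(1/1715431) = 3354/1715431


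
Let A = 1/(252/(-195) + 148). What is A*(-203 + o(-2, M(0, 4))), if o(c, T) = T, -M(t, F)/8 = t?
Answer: -13195/9536 ≈ -1.3837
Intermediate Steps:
M(t, F) = -8*t
A = 65/9536 (A = 1/(252*(-1/195) + 148) = 1/(-84/65 + 148) = 1/(9536/65) = 65/9536 ≈ 0.0068163)
A*(-203 + o(-2, M(0, 4))) = 65*(-203 - 8*0)/9536 = 65*(-203 + 0)/9536 = (65/9536)*(-203) = -13195/9536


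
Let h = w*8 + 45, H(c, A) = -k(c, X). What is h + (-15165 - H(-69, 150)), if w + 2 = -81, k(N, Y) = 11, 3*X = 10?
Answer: -15773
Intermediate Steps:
X = 10/3 (X = (⅓)*10 = 10/3 ≈ 3.3333)
w = -83 (w = -2 - 81 = -83)
H(c, A) = -11 (H(c, A) = -1*11 = -11)
h = -619 (h = -83*8 + 45 = -664 + 45 = -619)
h + (-15165 - H(-69, 150)) = -619 + (-15165 - 1*(-11)) = -619 + (-15165 + 11) = -619 - 15154 = -15773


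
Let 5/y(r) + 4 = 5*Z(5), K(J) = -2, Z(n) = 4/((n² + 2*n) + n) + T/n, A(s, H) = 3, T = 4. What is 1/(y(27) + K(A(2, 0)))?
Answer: ⅛ ≈ 0.12500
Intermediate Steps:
Z(n) = 4/n + 4/(n² + 3*n) (Z(n) = 4/((n² + 2*n) + n) + 4/n = 4/(n² + 3*n) + 4/n = 4/n + 4/(n² + 3*n))
y(r) = 10 (y(r) = 5/(-4 + 5*(4*(4 + 5)/(5*(3 + 5)))) = 5/(-4 + 5*(4*(⅕)*9/8)) = 5/(-4 + 5*(4*(⅕)*(⅛)*9)) = 5/(-4 + 5*(9/10)) = 5/(-4 + 9/2) = 5/(½) = 5*2 = 10)
1/(y(27) + K(A(2, 0))) = 1/(10 - 2) = 1/8 = ⅛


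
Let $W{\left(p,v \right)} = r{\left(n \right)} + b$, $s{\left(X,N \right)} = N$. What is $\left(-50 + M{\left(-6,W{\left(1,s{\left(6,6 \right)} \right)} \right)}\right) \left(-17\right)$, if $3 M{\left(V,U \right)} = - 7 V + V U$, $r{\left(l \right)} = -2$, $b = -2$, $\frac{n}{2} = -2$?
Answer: $476$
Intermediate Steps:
$n = -4$ ($n = 2 \left(-2\right) = -4$)
$W{\left(p,v \right)} = -4$ ($W{\left(p,v \right)} = -2 - 2 = -4$)
$M{\left(V,U \right)} = - \frac{7 V}{3} + \frac{U V}{3}$ ($M{\left(V,U \right)} = \frac{- 7 V + V U}{3} = \frac{- 7 V + U V}{3} = - \frac{7 V}{3} + \frac{U V}{3}$)
$\left(-50 + M{\left(-6,W{\left(1,s{\left(6,6 \right)} \right)} \right)}\right) \left(-17\right) = \left(-50 + \frac{1}{3} \left(-6\right) \left(-7 - 4\right)\right) \left(-17\right) = \left(-50 + \frac{1}{3} \left(-6\right) \left(-11\right)\right) \left(-17\right) = \left(-50 + 22\right) \left(-17\right) = \left(-28\right) \left(-17\right) = 476$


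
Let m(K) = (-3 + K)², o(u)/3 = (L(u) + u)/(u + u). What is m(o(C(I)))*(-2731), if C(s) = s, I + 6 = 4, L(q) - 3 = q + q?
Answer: -24579/16 ≈ -1536.2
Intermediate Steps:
L(q) = 3 + 2*q (L(q) = 3 + (q + q) = 3 + 2*q)
I = -2 (I = -6 + 4 = -2)
o(u) = 3*(3 + 3*u)/(2*u) (o(u) = 3*(((3 + 2*u) + u)/(u + u)) = 3*((3 + 3*u)/((2*u))) = 3*((3 + 3*u)*(1/(2*u))) = 3*((3 + 3*u)/(2*u)) = 3*(3 + 3*u)/(2*u))
m(o(C(I)))*(-2731) = (-3 + (9/2)*(1 - 2)/(-2))²*(-2731) = (-3 + (9/2)*(-½)*(-1))²*(-2731) = (-3 + 9/4)²*(-2731) = (-¾)²*(-2731) = (9/16)*(-2731) = -24579/16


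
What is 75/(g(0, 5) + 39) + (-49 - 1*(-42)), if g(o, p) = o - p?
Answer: -163/34 ≈ -4.7941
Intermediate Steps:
75/(g(0, 5) + 39) + (-49 - 1*(-42)) = 75/((0 - 1*5) + 39) + (-49 - 1*(-42)) = 75/((0 - 5) + 39) + (-49 + 42) = 75/(-5 + 39) - 7 = 75/34 - 7 = -163/34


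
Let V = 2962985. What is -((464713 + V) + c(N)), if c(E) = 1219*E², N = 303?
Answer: -115342869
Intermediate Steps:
-((464713 + V) + c(N)) = -((464713 + 2962985) + 1219*303²) = -(3427698 + 1219*91809) = -(3427698 + 111915171) = -1*115342869 = -115342869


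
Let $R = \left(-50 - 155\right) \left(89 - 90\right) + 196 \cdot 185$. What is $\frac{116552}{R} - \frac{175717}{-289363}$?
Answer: $\frac{2360785693}{620683635} \approx 3.8035$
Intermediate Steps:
$R = 36465$ ($R = \left(-205\right) \left(-1\right) + 36260 = 205 + 36260 = 36465$)
$\frac{116552}{R} - \frac{175717}{-289363} = \frac{116552}{36465} - \frac{175717}{-289363} = 116552 \cdot \frac{1}{36465} - - \frac{175717}{289363} = \frac{6856}{2145} + \frac{175717}{289363} = \frac{2360785693}{620683635}$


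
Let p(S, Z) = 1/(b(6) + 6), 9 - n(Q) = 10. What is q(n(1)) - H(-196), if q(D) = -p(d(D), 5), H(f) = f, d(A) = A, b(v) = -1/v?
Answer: 6854/35 ≈ 195.83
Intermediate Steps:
n(Q) = -1 (n(Q) = 9 - 1*10 = 9 - 10 = -1)
p(S, Z) = 6/35 (p(S, Z) = 1/(-1/6 + 6) = 1/(35/6) = 6/35)
q(D) = -6/35 (q(D) = -1*6/35 = -6/35)
q(n(1)) - H(-196) = -6/35 - 1*(-196) = -6/35 + 196 = 6854/35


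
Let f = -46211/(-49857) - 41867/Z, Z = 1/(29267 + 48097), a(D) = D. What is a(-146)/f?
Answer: 7279122/161486752555705 ≈ 4.5076e-8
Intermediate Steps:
Z = 1/77364 ≈ 1.2926e-5
f = -161486752555705/49857 (f = -46211/(-49857) - 41867/1/77364 = -46211*(-1/49857) - 41867*77364 = 46211/49857 - 3238998588 = -161486752555705/49857 ≈ -3.2390e+9)
a(-146)/f = -146/(-161486752555705/49857) = -146*(-49857/161486752555705) = 7279122/161486752555705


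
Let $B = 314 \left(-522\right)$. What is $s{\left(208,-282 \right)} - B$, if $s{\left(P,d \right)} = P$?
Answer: $164116$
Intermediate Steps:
$B = -163908$
$s{\left(208,-282 \right)} - B = 208 - -163908 = 208 + 163908 = 164116$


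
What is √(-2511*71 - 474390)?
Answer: 3*I*√72519 ≈ 807.88*I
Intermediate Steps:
√(-2511*71 - 474390) = √(-178281 - 474390) = √(-652671) = 3*I*√72519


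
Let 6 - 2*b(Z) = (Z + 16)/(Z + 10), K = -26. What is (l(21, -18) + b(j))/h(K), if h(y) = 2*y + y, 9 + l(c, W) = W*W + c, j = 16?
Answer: -4399/1014 ≈ -4.3383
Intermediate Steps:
l(c, W) = -9 + c + W**2 (l(c, W) = -9 + (W*W + c) = -9 + (W**2 + c) = -9 + (c + W**2) = -9 + c + W**2)
b(Z) = 3 - (16 + Z)/(2*(10 + Z)) (b(Z) = 3 - (Z + 16)/(2*(Z + 10)) = 3 - (16 + Z)/(2*(10 + Z)))
h(y) = 3*y
(l(21, -18) + b(j))/h(K) = ((-9 + 21 + (-18)**2) + (44 + 5*16)/(2*(10 + 16)))/((3*(-26))) = ((-9 + 21 + 324) + (1/2)*(44 + 80)/26)/(-78) = (336 + (1/2)*(1/26)*124)*(-1/78) = (336 + 31/13)*(-1/78) = (4399/13)*(-1/78) = -4399/1014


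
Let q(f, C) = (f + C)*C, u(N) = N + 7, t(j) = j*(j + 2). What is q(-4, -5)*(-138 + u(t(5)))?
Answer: -4320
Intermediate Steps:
t(j) = j*(2 + j)
u(N) = 7 + N
q(f, C) = C*(C + f) (q(f, C) = (C + f)*C = C*(C + f))
q(-4, -5)*(-138 + u(t(5))) = (-5*(-5 - 4))*(-138 + (7 + 5*(2 + 5))) = (-5*(-9))*(-138 + (7 + 5*7)) = 45*(-138 + (7 + 35)) = 45*(-138 + 42) = 45*(-96) = -4320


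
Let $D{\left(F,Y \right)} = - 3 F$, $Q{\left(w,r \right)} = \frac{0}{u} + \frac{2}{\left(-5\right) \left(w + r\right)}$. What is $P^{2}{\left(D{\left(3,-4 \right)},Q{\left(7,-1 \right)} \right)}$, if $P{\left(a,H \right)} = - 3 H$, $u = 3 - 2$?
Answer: $\frac{1}{25} \approx 0.04$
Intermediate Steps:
$u = 1$ ($u = 3 - 2 = 1$)
$Q{\left(w,r \right)} = \frac{2}{- 5 r - 5 w}$ ($Q{\left(w,r \right)} = \frac{0}{1} + \frac{2}{\left(-5\right) \left(w + r\right)} = 0 \cdot 1 + \frac{2}{\left(-5\right) \left(r + w\right)} = 0 + \frac{2}{- 5 r - 5 w} = \frac{2}{- 5 r - 5 w}$)
$D{\left(F,Y \right)} = - 3 F$
$P^{2}{\left(D{\left(3,-4 \right)},Q{\left(7,-1 \right)} \right)} = \left(- 3 \left(- \frac{2}{5 \left(-1\right) + 5 \cdot 7}\right)\right)^{2} = \left(- 3 \left(- \frac{2}{-5 + 35}\right)\right)^{2} = \left(- 3 \left(- \frac{2}{30}\right)\right)^{2} = \left(- 3 \left(\left(-2\right) \frac{1}{30}\right)\right)^{2} = \left(\left(-3\right) \left(- \frac{1}{15}\right)\right)^{2} = \left(\frac{1}{5}\right)^{2} = \frac{1}{25}$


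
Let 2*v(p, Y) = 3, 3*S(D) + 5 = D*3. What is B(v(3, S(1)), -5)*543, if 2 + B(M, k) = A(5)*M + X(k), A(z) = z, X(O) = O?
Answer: 543/2 ≈ 271.50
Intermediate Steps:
S(D) = -5/3 + D (S(D) = -5/3 + (D*3)/3 = -5/3 + (3*D)/3 = -5/3 + D)
v(p, Y) = 3/2 (v(p, Y) = (½)*3 = 3/2)
B(M, k) = -2 + k + 5*M (B(M, k) = -2 + (5*M + k) = -2 + (k + 5*M) = -2 + k + 5*M)
B(v(3, S(1)), -5)*543 = (-2 - 5 + 5*(3/2))*543 = (-2 - 5 + 15/2)*543 = (½)*543 = 543/2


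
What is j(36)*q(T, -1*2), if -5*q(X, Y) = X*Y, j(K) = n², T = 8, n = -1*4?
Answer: 256/5 ≈ 51.200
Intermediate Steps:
n = -4
j(K) = 16 (j(K) = (-4)² = 16)
q(X, Y) = -X*Y/5
j(36)*q(T, -1*2) = 16*(-⅕*8*(-1*2)) = 16*(-⅕*8*(-2)) = 16*(16/5) = 256/5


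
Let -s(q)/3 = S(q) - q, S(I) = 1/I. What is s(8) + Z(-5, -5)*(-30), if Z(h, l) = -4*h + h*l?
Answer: -10611/8 ≈ -1326.4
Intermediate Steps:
s(q) = -3/q + 3*q (s(q) = -3*(1/q - q) = -3/q + 3*q)
s(8) + Z(-5, -5)*(-30) = (-3/8 + 3*8) - 5*(-4 - 5)*(-30) = (-3*1/8 + 24) - 5*(-9)*(-30) = (-3/8 + 24) + 45*(-30) = 189/8 - 1350 = -10611/8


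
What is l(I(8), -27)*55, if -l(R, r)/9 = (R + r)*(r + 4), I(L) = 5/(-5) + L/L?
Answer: -307395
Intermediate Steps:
I(L) = 0 (I(L) = 5*(-1/5) + 1 = -1 + 1 = 0)
l(R, r) = -9*(4 + r)*(R + r) (l(R, r) = -9*(R + r)*(r + 4) = -9*(R + r)*(4 + r) = -9*(4 + r)*(R + r))
l(I(8), -27)*55 = (-36*0 - 36*(-27) - 9*(-27)**2 - 9*0*(-27))*55 = (0 + 972 - 9*729 + 0)*55 = (0 + 972 - 6561 + 0)*55 = -5589*55 = -307395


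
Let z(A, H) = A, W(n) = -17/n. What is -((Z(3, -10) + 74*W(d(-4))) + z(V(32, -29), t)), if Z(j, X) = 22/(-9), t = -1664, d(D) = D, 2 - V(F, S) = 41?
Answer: -4915/18 ≈ -273.06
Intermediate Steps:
V(F, S) = -39 (V(F, S) = 2 - 1*41 = 2 - 41 = -39)
Z(j, X) = -22/9 (Z(j, X) = 22*(-⅑) = -22/9)
-((Z(3, -10) + 74*W(d(-4))) + z(V(32, -29), t)) = -((-22/9 + 74*(-17/(-4))) - 39) = -((-22/9 + 74*(-17*(-¼))) - 39) = -((-22/9 + 74*(17/4)) - 39) = -((-22/9 + 629/2) - 39) = -(5617/18 - 39) = -1*4915/18 = -4915/18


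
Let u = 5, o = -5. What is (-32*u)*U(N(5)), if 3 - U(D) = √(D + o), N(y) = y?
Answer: -480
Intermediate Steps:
U(D) = 3 - √(-5 + D) (U(D) = 3 - √(D - 5) = 3 - √(-5 + D))
(-32*u)*U(N(5)) = (-32*5)*(3 - √(-5 + 5)) = -160*(3 - √0) = -160*(3 - 1*0) = -160*(3 + 0) = -160*3 = -480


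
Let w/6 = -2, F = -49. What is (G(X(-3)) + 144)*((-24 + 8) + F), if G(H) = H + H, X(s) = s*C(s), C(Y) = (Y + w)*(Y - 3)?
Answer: 25740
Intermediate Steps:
w = -12 (w = 6*(-2) = -12)
C(Y) = (-12 + Y)*(-3 + Y) (C(Y) = (Y - 12)*(Y - 3) = (-12 + Y)*(-3 + Y))
X(s) = s*(36 + s² - 15*s)
G(H) = 2*H
(G(X(-3)) + 144)*((-24 + 8) + F) = (2*(-3*(36 + (-3)² - 15*(-3))) + 144)*((-24 + 8) - 49) = (2*(-3*(36 + 9 + 45)) + 144)*(-16 - 49) = (2*(-3*90) + 144)*(-65) = (2*(-270) + 144)*(-65) = (-540 + 144)*(-65) = -396*(-65) = 25740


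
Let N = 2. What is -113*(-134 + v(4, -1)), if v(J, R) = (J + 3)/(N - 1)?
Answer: 14351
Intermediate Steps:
v(J, R) = 3 + J (v(J, R) = (J + 3)/(2 - 1) = (3 + J)/1 = (3 + J)*1 = 3 + J)
-113*(-134 + v(4, -1)) = -113*(-134 + (3 + 4)) = -113*(-134 + 7) = -113*(-127) = 14351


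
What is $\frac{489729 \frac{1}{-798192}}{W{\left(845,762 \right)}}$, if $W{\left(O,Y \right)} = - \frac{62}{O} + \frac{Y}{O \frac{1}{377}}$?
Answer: $- \frac{137940335}{76416773568} \approx -0.0018051$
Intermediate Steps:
$W{\left(O,Y \right)} = - \frac{62}{O} + \frac{377 Y}{O}$ ($W{\left(O,Y \right)} = - \frac{62}{O} + \frac{Y}{O \frac{1}{377}} = - \frac{62}{O} + \frac{Y}{\frac{1}{377} O} = - \frac{62}{O} + Y \frac{377}{O} = - \frac{62}{O} + \frac{377 Y}{O}$)
$\frac{489729 \frac{1}{-798192}}{W{\left(845,762 \right)}} = \frac{489729 \frac{1}{-798192}}{\frac{1}{845} \left(-62 + 377 \cdot 762\right)} = \frac{489729 \left(- \frac{1}{798192}\right)}{\frac{1}{845} \left(-62 + 287274\right)} = - \frac{163243}{266064 \cdot \frac{1}{845} \cdot 287212} = - \frac{163243}{266064 \cdot \frac{287212}{845}} = \left(- \frac{163243}{266064}\right) \frac{845}{287212} = - \frac{137940335}{76416773568}$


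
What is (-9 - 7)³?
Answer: -4096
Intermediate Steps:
(-9 - 7)³ = (-16)³ = -4096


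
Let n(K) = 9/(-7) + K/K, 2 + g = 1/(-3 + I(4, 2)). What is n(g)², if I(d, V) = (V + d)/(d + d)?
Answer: 4/49 ≈ 0.081633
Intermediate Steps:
I(d, V) = (V + d)/(2*d) (I(d, V) = (V + d)/((2*d)) = (V + d)*(1/(2*d)) = (V + d)/(2*d))
g = -22/9 (g = -2 + 1/(-3 + (½)*(2 + 4)/4) = -2 + 1/(-3 + (½)*(¼)*6) = -2 + 1/(-3 + ¾) = -2 + 1/(-9/4) = -2 - 4/9 = -22/9 ≈ -2.4444)
n(K) = -2/7 (n(K) = 9*(-⅐) + 1 = -9/7 + 1 = -2/7)
n(g)² = (-2/7)² = 4/49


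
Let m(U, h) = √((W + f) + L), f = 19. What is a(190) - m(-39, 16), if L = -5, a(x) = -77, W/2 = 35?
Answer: -77 - 2*√21 ≈ -86.165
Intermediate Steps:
W = 70 (W = 2*35 = 70)
m(U, h) = 2*√21 (m(U, h) = √((70 + 19) - 5) = √(89 - 5) = √84 = 2*√21)
a(190) - m(-39, 16) = -77 - 2*√21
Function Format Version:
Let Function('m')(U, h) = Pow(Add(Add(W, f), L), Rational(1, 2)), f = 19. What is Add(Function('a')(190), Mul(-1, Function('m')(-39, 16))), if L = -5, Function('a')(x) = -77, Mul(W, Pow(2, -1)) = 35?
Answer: Add(-77, Mul(-2, Pow(21, Rational(1, 2)))) ≈ -86.165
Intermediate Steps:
W = 70 (W = Mul(2, 35) = 70)
Function('m')(U, h) = Mul(2, Pow(21, Rational(1, 2))) (Function('m')(U, h) = Pow(Add(Add(70, 19), -5), Rational(1, 2)) = Pow(Add(89, -5), Rational(1, 2)) = Pow(84, Rational(1, 2)) = Mul(2, Pow(21, Rational(1, 2))))
Add(Function('a')(190), Mul(-1, Function('m')(-39, 16))) = Add(-77, Mul(-1, Mul(2, Pow(21, Rational(1, 2))))) = Add(-77, Mul(-2, Pow(21, Rational(1, 2))))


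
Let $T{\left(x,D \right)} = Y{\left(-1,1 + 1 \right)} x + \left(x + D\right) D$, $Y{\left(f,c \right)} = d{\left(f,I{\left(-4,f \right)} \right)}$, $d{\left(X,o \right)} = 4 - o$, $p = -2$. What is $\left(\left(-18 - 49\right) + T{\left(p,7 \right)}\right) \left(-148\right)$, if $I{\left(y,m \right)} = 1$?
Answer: $5624$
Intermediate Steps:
$Y{\left(f,c \right)} = 3$ ($Y{\left(f,c \right)} = 4 - 1 = 3$)
$T{\left(x,D \right)} = 3 x + D \left(D + x\right)$ ($T{\left(x,D \right)} = 3 x + \left(x + D\right) D = 3 x + \left(D + x\right) D = 3 x + D \left(D + x\right)$)
$\left(\left(-18 - 49\right) + T{\left(p,7 \right)}\right) \left(-148\right) = \left(\left(-18 - 49\right) + \left(7^{2} + 3 \left(-2\right) + 7 \left(-2\right)\right)\right) \left(-148\right) = \left(\left(-18 - 49\right) - -29\right) \left(-148\right) = \left(-67 + 29\right) \left(-148\right) = \left(-38\right) \left(-148\right) = 5624$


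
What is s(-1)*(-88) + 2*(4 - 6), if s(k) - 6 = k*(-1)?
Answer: -620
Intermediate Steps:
s(k) = 6 - k (s(k) = 6 + k*(-1) = 6 - k)
s(-1)*(-88) + 2*(4 - 6) = (6 - 1*(-1))*(-88) + 2*(4 - 6) = (6 + 1)*(-88) + 2*(-2) = 7*(-88) - 4 = -616 - 4 = -620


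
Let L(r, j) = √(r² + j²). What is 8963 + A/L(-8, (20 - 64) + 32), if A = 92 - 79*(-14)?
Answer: 8963 + 599*√13/26 ≈ 9046.1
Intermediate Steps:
A = 1198 (A = 92 + 1106 = 1198)
L(r, j) = √(j² + r²)
8963 + A/L(-8, (20 - 64) + 32) = 8963 + 1198/(√(((20 - 64) + 32)² + (-8)²)) = 8963 + 1198/(√((-44 + 32)² + 64)) = 8963 + 1198/(√((-12)² + 64)) = 8963 + 1198/(√(144 + 64)) = 8963 + 1198/(√208) = 8963 + 1198/((4*√13)) = 8963 + 1198*(√13/52) = 8963 + 599*√13/26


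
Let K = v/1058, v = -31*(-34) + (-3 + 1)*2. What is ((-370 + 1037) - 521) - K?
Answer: 76709/529 ≈ 145.01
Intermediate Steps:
v = 1050 (v = 1054 - 2*2 = 1054 - 4 = 1050)
K = 525/529 (K = 1050/1058 = 1050*(1/1058) = 525/529 ≈ 0.99244)
((-370 + 1037) - 521) - K = ((-370 + 1037) - 521) - 1*525/529 = (667 - 521) - 525/529 = 146 - 525/529 = 76709/529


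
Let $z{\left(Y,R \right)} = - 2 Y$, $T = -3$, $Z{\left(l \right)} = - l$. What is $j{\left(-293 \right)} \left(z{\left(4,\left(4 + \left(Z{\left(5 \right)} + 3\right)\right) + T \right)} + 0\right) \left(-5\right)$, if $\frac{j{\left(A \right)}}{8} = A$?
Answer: $-93760$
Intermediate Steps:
$j{\left(A \right)} = 8 A$
$j{\left(-293 \right)} \left(z{\left(4,\left(4 + \left(Z{\left(5 \right)} + 3\right)\right) + T \right)} + 0\right) \left(-5\right) = 8 \left(-293\right) \left(\left(-2\right) 4 + 0\right) \left(-5\right) = - 2344 \left(-8 + 0\right) \left(-5\right) = - 2344 \left(\left(-8\right) \left(-5\right)\right) = \left(-2344\right) 40 = -93760$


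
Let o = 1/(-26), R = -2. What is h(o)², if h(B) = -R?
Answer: 4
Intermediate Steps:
o = -1/26 ≈ -0.038462
h(B) = 2 (h(B) = -1*(-2) = 2)
h(o)² = 2² = 4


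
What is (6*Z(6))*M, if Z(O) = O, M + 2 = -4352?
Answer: -156744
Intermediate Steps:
M = -4354 (M = -2 - 4352 = -4354)
(6*Z(6))*M = (6*6)*(-4354) = 36*(-4354) = -156744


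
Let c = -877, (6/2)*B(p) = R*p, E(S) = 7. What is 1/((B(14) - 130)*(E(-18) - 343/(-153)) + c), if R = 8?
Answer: -459/795635 ≈ -0.00057690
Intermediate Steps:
B(p) = 8*p/3 (B(p) = (8*p)/3 = 8*p/3)
1/((B(14) - 130)*(E(-18) - 343/(-153)) + c) = 1/(((8/3)*14 - 130)*(7 - 343/(-153)) - 877) = 1/((112/3 - 130)*(7 - 343*(-1/153)) - 877) = 1/(-278*(7 + 343/153)/3 - 877) = 1/(-278/3*1414/153 - 877) = 1/(-393092/459 - 877) = 1/(-795635/459) = -459/795635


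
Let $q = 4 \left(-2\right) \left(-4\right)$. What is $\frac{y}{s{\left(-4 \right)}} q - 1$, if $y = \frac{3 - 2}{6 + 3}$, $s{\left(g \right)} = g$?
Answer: $- \frac{17}{9} \approx -1.8889$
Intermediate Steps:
$y = \frac{1}{9}$ ($y = 1 \cdot \frac{1}{9} = \frac{1}{9} \approx 0.11111$)
$q = 32$ ($q = \left(-8\right) \left(-4\right) = 32$)
$\frac{y}{s{\left(-4 \right)}} q - 1 = \frac{1}{9 \left(-4\right)} 32 - 1 = \frac{1}{9} \left(- \frac{1}{4}\right) 32 - 1 = \left(- \frac{1}{36}\right) 32 - 1 = - \frac{8}{9} - 1 = - \frac{17}{9}$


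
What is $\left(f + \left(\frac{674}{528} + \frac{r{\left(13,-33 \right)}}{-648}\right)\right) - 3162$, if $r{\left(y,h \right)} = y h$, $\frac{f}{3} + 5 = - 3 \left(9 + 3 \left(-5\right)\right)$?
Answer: $- \frac{3707821}{1188} \approx -3121.1$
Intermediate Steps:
$f = 39$ ($f = -15 + 3 \left(- 3 \left(9 + 3 \left(-5\right)\right)\right) = -15 + 3 \left(- 3 \left(9 - 15\right)\right) = -15 + 3 \left(\left(-3\right) \left(-6\right)\right) = -15 + 3 \cdot 18 = -15 + 54 = 39$)
$r{\left(y,h \right)} = h y$
$\left(f + \left(\frac{674}{528} + \frac{r{\left(13,-33 \right)}}{-648}\right)\right) - 3162 = \left(39 + \left(\frac{674}{528} + \frac{\left(-33\right) 13}{-648}\right)\right) - 3162 = \left(39 + \left(674 \cdot \frac{1}{528} - - \frac{143}{216}\right)\right) - 3162 = \left(39 + \left(\frac{337}{264} + \frac{143}{216}\right)\right) - 3162 = \left(39 + \frac{2303}{1188}\right) - 3162 = \frac{48635}{1188} - 3162 = - \frac{3707821}{1188}$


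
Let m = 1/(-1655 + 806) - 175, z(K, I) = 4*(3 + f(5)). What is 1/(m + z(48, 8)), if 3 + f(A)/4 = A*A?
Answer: 849/160460 ≈ 0.0052910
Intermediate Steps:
f(A) = -12 + 4*A² (f(A) = -12 + 4*(A*A) = -12 + 4*A²)
z(K, I) = 364 (z(K, I) = 4*(3 + (-12 + 4*5²)) = 4*(3 + (-12 + 4*25)) = 4*(3 + (-12 + 100)) = 4*(3 + 88) = 4*91 = 364)
m = -148576/849 (m = 1/(-849) - 175 = -1/849 - 175 = -148576/849 ≈ -175.00)
1/(m + z(48, 8)) = 1/(-148576/849 + 364) = 1/(160460/849) = 849/160460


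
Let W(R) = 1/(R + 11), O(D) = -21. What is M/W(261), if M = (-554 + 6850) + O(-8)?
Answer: 1706800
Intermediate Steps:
M = 6275 (M = (-554 + 6850) - 21 = 6296 - 21 = 6275)
W(R) = 1/(11 + R)
M/W(261) = 6275/(1/(11 + 261)) = 6275/(1/272) = 6275*272 = 1706800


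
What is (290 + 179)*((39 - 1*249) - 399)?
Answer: -285621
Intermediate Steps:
(290 + 179)*((39 - 1*249) - 399) = 469*((39 - 249) - 399) = 469*(-210 - 399) = 469*(-609) = -285621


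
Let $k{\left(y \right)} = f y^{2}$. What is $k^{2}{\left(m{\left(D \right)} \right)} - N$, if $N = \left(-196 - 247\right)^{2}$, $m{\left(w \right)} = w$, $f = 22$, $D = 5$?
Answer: $106251$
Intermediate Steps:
$k{\left(y \right)} = 22 y^{2}$
$N = 196249$ ($N = \left(-443\right)^{2} = 196249$)
$k^{2}{\left(m{\left(D \right)} \right)} - N = \left(22 \cdot 5^{2}\right)^{2} - 196249 = \left(22 \cdot 25\right)^{2} - 196249 = 550^{2} - 196249 = 302500 - 196249 = 106251$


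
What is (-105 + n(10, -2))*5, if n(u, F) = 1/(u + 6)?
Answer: -8395/16 ≈ -524.69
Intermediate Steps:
n(u, F) = 1/(6 + u)
(-105 + n(10, -2))*5 = (-105 + 1/(6 + 10))*5 = (-105 + 1/16)*5 = -1679/16*5 = -8395/16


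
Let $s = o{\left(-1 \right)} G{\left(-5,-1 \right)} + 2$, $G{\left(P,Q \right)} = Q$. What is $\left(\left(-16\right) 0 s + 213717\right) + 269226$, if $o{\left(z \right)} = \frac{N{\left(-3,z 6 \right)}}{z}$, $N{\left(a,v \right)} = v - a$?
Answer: $482943$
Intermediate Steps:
$o{\left(z \right)} = \frac{3 + 6 z}{z}$ ($o{\left(z \right)} = \frac{z 6 - -3}{z} = \frac{6 z + 3}{z} = \frac{3 + 6 z}{z}$)
$s = -1$ ($s = \left(6 + \frac{3}{-1}\right) \left(-1\right) + 2 = \left(6 + 3 \left(-1\right)\right) \left(-1\right) + 2 = \left(6 - 3\right) \left(-1\right) + 2 = 3 \left(-1\right) + 2 = -3 + 2 = -1$)
$\left(\left(-16\right) 0 s + 213717\right) + 269226 = \left(\left(-16\right) 0 \left(-1\right) + 213717\right) + 269226 = \left(0 \left(-1\right) + 213717\right) + 269226 = \left(0 + 213717\right) + 269226 = 213717 + 269226 = 482943$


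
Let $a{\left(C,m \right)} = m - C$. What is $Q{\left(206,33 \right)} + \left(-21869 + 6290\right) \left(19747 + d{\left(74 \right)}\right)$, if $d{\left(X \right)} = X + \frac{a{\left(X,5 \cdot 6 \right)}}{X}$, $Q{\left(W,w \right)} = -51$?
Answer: $- \frac{11424939432}{37} \approx -3.0878 \cdot 10^{8}$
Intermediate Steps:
$d{\left(X \right)} = X + \frac{30 - X}{X}$ ($d{\left(X \right)} = X + \frac{5 \cdot 6 - X}{X} = X + \frac{30 - X}{X}$)
$Q{\left(206,33 \right)} + \left(-21869 + 6290\right) \left(19747 + d{\left(74 \right)}\right) = -51 + \left(-21869 + 6290\right) \left(19747 + \left(-1 + 74 + \frac{30}{74}\right)\right) = -51 - 15579 \left(19747 + \left(-1 + 74 + 30 \cdot \frac{1}{74}\right)\right) = -51 - 15579 \left(19747 + \left(-1 + 74 + \frac{15}{37}\right)\right) = -51 - 15579 \left(19747 + \frac{2716}{37}\right) = -51 - \frac{11424937545}{37} = - \frac{11424939432}{37}$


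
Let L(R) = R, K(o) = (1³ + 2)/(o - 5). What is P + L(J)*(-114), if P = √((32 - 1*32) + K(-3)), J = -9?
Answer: 1026 + I*√6/4 ≈ 1026.0 + 0.61237*I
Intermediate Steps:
K(o) = 3/(-5 + o) (K(o) = (1 + 2)/(-5 + o) = 3/(-5 + o))
P = I*√6/4 (P = √((32 - 1*32) + 3/(-5 - 3)) = √((32 - 32) + 3/(-8)) = √(0 + 3*(-⅛)) = √(0 - 3/8) = √(-3/8) = I*√6/4 ≈ 0.61237*I)
P + L(J)*(-114) = I*√6/4 - 9*(-114) = I*√6/4 + 1026 = 1026 + I*√6/4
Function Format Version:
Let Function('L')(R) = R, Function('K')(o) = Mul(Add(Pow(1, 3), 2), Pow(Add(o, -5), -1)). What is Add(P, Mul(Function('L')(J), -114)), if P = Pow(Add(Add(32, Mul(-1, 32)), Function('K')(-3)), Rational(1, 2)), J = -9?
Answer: Add(1026, Mul(Rational(1, 4), I, Pow(6, Rational(1, 2)))) ≈ Add(1026.0, Mul(0.61237, I))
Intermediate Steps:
Function('K')(o) = Mul(3, Pow(Add(-5, o), -1)) (Function('K')(o) = Mul(Add(1, 2), Pow(Add(-5, o), -1)) = Mul(3, Pow(Add(-5, o), -1)))
P = Mul(Rational(1, 4), I, Pow(6, Rational(1, 2))) (P = Pow(Add(Add(32, Mul(-1, 32)), Mul(3, Pow(Add(-5, -3), -1))), Rational(1, 2)) = Pow(Add(Add(32, -32), Mul(3, Pow(-8, -1))), Rational(1, 2)) = Pow(Add(0, Mul(3, Rational(-1, 8))), Rational(1, 2)) = Pow(Add(0, Rational(-3, 8)), Rational(1, 2)) = Pow(Rational(-3, 8), Rational(1, 2)) = Mul(Rational(1, 4), I, Pow(6, Rational(1, 2))) ≈ Mul(0.61237, I))
Add(P, Mul(Function('L')(J), -114)) = Add(Mul(Rational(1, 4), I, Pow(6, Rational(1, 2))), Mul(-9, -114)) = Add(Mul(Rational(1, 4), I, Pow(6, Rational(1, 2))), 1026) = Add(1026, Mul(Rational(1, 4), I, Pow(6, Rational(1, 2))))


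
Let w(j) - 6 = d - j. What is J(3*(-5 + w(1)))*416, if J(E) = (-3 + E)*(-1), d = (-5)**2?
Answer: -29952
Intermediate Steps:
d = 25
w(j) = 31 - j (w(j) = 6 + (25 - j) = 31 - j)
J(E) = 3 - E
J(3*(-5 + w(1)))*416 = (3 - 3*(-5 + (31 - 1*1)))*416 = (3 - 3*(-5 + (31 - 1)))*416 = (3 - 3*(-5 + 30))*416 = (3 - 3*25)*416 = (3 - 1*75)*416 = (3 - 75)*416 = -72*416 = -29952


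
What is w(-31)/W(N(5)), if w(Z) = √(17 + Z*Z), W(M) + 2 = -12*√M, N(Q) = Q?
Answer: -3*√4890/179 + √978/358 ≈ -1.0846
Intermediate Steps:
W(M) = -2 - 12*√M
w(Z) = √(17 + Z²)
w(-31)/W(N(5)) = √(17 + (-31)²)/(-2 - 12*√5) = √(17 + 961)/(-2 - 12*√5) = √978/(-2 - 12*√5)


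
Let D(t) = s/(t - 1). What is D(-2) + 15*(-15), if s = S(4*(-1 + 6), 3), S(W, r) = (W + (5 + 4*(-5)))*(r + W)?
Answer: -790/3 ≈ -263.33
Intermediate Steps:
S(W, r) = (-15 + W)*(W + r) (S(W, r) = (W + (5 - 20))*(W + r) = (W - 15)*(W + r) = (-15 + W)*(W + r))
s = 115 (s = (4*(-1 + 6))² - 60*(-1 + 6) - 15*3 + (4*(-1 + 6))*3 = (4*5)² - 60*5 - 45 + (4*5)*3 = 20² - 15*20 - 45 + 20*3 = 400 - 300 - 45 + 60 = 115)
D(t) = 115/(-1 + t) (D(t) = 115/(t - 1) = 115/(-1 + t))
D(-2) + 15*(-15) = 115/(-1 - 2) + 15*(-15) = 115/(-3) - 225 = 115*(-⅓) - 225 = -115/3 - 225 = -790/3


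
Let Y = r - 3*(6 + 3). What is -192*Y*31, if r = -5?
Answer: 190464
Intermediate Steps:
Y = -32 (Y = -5 - 3*(6 + 3) = -5 - 3*9 = -5 - 27 = -32)
-192*Y*31 = -192*(-32)*31 = 6144*31 = 190464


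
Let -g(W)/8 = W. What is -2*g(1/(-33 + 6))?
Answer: -16/27 ≈ -0.59259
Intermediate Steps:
g(W) = -8*W
-2*g(1/(-33 + 6)) = -(-16)/(-33 + 6) = -(-16)/(-27) = -(-16)*(-1)/27 = -2*8/27 = -16/27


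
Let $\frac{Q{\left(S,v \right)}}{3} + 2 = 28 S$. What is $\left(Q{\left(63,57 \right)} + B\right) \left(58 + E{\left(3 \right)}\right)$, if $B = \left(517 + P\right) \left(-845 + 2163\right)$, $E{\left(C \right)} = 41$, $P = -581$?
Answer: $-7827534$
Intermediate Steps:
$Q{\left(S,v \right)} = -6 + 84 S$ ($Q{\left(S,v \right)} = -6 + 3 \cdot 28 S = -6 + 84 S$)
$B = -84352$ ($B = \left(517 - 581\right) \left(-845 + 2163\right) = \left(-64\right) 1318 = -84352$)
$\left(Q{\left(63,57 \right)} + B\right) \left(58 + E{\left(3 \right)}\right) = \left(\left(-6 + 84 \cdot 63\right) - 84352\right) \left(58 + 41\right) = \left(\left(-6 + 5292\right) - 84352\right) 99 = \left(5286 - 84352\right) 99 = \left(-79066\right) 99 = -7827534$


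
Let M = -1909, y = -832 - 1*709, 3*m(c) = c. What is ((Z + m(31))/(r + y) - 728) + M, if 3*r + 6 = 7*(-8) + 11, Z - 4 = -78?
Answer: -12325147/4674 ≈ -2637.0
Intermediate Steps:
Z = -74 (Z = 4 - 78 = -74)
m(c) = c/3
r = -17 (r = -2 + (7*(-8) + 11)/3 = -2 + (-56 + 11)/3 = -2 + (⅓)*(-45) = -2 - 15 = -17)
y = -1541 (y = -832 - 709 = -1541)
((Z + m(31))/(r + y) - 728) + M = ((-74 + (⅓)*31)/(-17 - 1541) - 728) - 1909 = ((-74 + 31/3)/(-1558) - 728) - 1909 = (-191/3*(-1/1558) - 728) - 1909 = (191/4674 - 728) - 1909 = -3402481/4674 - 1909 = -12325147/4674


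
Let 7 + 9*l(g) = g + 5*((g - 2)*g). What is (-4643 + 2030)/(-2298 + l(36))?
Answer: 23517/14533 ≈ 1.6182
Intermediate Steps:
l(g) = -7/9 + g/9 + 5*g*(-2 + g)/9 (l(g) = -7/9 + (g + 5*((g - 2)*g))/9 = -7/9 + (g + 5*((-2 + g)*g))/9 = -7/9 + (g + 5*(g*(-2 + g)))/9 = -7/9 + (g + 5*g*(-2 + g))/9 = -7/9 + (g/9 + 5*g*(-2 + g)/9) = -7/9 + g/9 + 5*g*(-2 + g)/9)
(-4643 + 2030)/(-2298 + l(36)) = (-4643 + 2030)/(-2298 + (-7/9 - 1*36 + (5/9)*36**2)) = -2613/(-2298 + (-7/9 - 36 + (5/9)*1296)) = -2613/(-2298 + (-7/9 - 36 + 720)) = -2613/(-2298 + 6149/9) = -2613/(-14533/9) = -2613*(-9/14533) = 23517/14533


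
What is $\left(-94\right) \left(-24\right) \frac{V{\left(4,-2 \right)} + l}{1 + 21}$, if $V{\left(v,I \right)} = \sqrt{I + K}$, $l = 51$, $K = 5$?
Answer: $\frac{57528}{11} + \frac{1128 \sqrt{3}}{11} \approx 5407.4$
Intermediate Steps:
$V{\left(v,I \right)} = \sqrt{5 + I}$ ($V{\left(v,I \right)} = \sqrt{I + 5} = \sqrt{5 + I}$)
$\left(-94\right) \left(-24\right) \frac{V{\left(4,-2 \right)} + l}{1 + 21} = \left(-94\right) \left(-24\right) \frac{\sqrt{5 - 2} + 51}{1 + 21} = 2256 \frac{\sqrt{3} + 51}{22} = 2256 \left(51 + \sqrt{3}\right) \frac{1}{22} = 2256 \left(\frac{51}{22} + \frac{\sqrt{3}}{22}\right) = \frac{57528}{11} + \frac{1128 \sqrt{3}}{11}$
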